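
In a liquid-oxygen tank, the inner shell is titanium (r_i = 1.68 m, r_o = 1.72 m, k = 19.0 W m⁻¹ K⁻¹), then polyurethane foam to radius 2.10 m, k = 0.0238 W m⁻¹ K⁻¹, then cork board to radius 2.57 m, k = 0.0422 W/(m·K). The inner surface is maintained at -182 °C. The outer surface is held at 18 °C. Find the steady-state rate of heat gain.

Treat each layer as a resistance in series:
  R_titanium = (1/1.68 − 1/1.72)/(4πk) = 0.01384/(4π·19.0) = 5.798×10^-5 K/W
  R_polyurethane foam = (1/1.72 − 1/2.10)/(4πk) = 0.1052/(4π·0.0238) = 0.3518 K/W
  R_cork board = (1/2.10 − 1/2.57)/(4πk) = 0.08709/(4π·0.0422) = 0.1642 K/W
ΣR = 5.798×10^-5 + 0.3518 + 0.1642 = 0.5161 K/W
Q = ΔT/ΣR = (-182 °C − 18 °C)/0.5161 = -388 W
(Negative Q ⇒ heat flows inward; heat gain = 388 W.)

Q = 388 W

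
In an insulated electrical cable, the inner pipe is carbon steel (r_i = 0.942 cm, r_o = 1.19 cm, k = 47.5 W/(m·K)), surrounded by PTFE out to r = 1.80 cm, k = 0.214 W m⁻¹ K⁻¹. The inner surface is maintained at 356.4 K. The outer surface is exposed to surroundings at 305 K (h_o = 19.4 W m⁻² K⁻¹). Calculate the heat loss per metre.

Resistance network (inner→outer):
  R'_carbon steel = ln(0.0119/0.00942)/(2πk) = 0.2337/(2π·47.5) = 7.831×10^-4 m·K/W
  R'_PTFE = ln(0.0180/0.0119)/(2πk) = 0.4138/(2π·0.214) = 0.3078 m·K/W
  R'_conv,out = 1/(2πr h) = 1/(2π·0.0180·19.4) = 0.4558 m·K/W
ΣR = 7.831×10^-4 + 0.3078 + 0.4558 = 0.7644 m·K/W
Q' = ΔT/ΣR = (356.4 K − 305 K)/0.7644 = 67.2 W/m

Q' = 67.2 W/m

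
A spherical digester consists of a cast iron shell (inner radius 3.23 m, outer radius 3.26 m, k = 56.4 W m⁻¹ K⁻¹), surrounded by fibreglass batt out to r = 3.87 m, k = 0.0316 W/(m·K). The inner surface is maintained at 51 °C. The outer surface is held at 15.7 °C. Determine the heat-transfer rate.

Treat each layer as a resistance in series:
  R_cast iron = (1/3.23 − 1/3.26)/(4πk) = 0.002849/(4π·56.4) = 4.020×10^-6 K/W
  R_fibreglass batt = (1/3.26 − 1/3.87)/(4πk) = 0.04835/(4π·0.0316) = 0.1218 K/W
ΣR = 4.020×10^-6 + 0.1218 = 0.1218 K/W
Q = ΔT/ΣR = (51 °C − 15.7 °C)/0.1218 = 290 W

Q = 290 W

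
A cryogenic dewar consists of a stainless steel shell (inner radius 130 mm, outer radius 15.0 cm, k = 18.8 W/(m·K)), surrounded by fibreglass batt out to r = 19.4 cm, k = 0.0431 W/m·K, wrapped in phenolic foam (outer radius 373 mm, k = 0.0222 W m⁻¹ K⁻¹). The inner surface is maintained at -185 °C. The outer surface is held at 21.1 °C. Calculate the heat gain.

Resistance network (inner→outer):
  R_stainless steel = (1/0.130 − 1/0.150)/(4πk) = 1.026/(4π·18.8) = 0.004341 K/W
  R_fibreglass batt = (1/0.150 − 1/0.194)/(4πk) = 1.512/(4π·0.0431) = 2.792 K/W
  R_phenolic foam = (1/0.194 − 1/0.373)/(4πk) = 2.474/(4π·0.0222) = 8.867 K/W
ΣR = 0.004341 + 2.792 + 8.867 = 11.66 K/W
Q = ΔT/ΣR = (-185 °C − 21.1 °C)/11.66 = -17.7 W
(Negative Q ⇒ heat flows inward; heat gain = 17.7 W.)

Q = 17.7 W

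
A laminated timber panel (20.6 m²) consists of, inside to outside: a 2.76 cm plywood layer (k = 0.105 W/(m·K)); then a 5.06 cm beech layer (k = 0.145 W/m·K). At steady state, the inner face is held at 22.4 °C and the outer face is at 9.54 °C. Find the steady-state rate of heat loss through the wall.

Q = 433 W

Series thermal resistances, inner to outer:
  R_plywood = L/(kA) = 0.0276/(0.105·20.6) = 0.01276 K/W
  R_beech = L/(kA) = 0.0506/(0.145·20.6) = 0.01694 K/W
ΣR = 0.01276 + 0.01694 = 0.02970 K/W
Q = ΔT/ΣR = (22.4 °C − 9.54 °C)/0.02970 = 433 W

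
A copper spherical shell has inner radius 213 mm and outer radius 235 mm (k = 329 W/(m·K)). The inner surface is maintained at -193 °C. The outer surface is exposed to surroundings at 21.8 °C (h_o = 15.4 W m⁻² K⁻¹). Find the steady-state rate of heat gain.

Q = 2.29 kW

Series thermal resistances, inner to outer:
  R_copper = (1/0.213 − 1/0.235)/(4πk) = 0.4395/(4π·329) = 1.063×10^-4 K/W
  R_conv,out = 1/(4πr²h) = 1/(4π·0.235²·15.4) = 0.09357 K/W
ΣR = 1.063×10^-4 + 0.09357 = 0.09368 K/W
Q = ΔT/ΣR = (-193 °C − 21.8 °C)/0.09368 = -2290 W
(Negative Q ⇒ heat flows inward; heat gain = 2290 W.)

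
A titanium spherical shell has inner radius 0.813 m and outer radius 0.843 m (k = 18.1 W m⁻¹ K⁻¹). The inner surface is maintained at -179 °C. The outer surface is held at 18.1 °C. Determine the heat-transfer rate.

Q = 4πk·ΔT/(1/r₁ − 1/r₂) = 4π × 18.1 × 197.1 / (1/0.813 − 1/0.843) = 1.02×10^6 W

Q = 1020 kW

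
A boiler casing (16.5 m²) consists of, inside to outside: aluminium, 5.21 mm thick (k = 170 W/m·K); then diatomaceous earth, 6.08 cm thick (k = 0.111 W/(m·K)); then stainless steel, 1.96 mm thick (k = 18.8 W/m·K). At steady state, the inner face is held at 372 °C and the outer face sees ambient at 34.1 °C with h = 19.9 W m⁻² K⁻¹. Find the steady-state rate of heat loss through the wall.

Resistance network (inner→outer):
  R_aluminium = L/(kA) = 0.00521/(170·16.5) = 1.857×10^-6 K/W
  R_diatomaceous earth = L/(kA) = 0.0608/(0.111·16.5) = 0.03320 K/W
  R_stainless steel = L/(kA) = 0.00196/(18.8·16.5) = 6.319×10^-6 K/W
  R_conv,out = 1/(hA) = 1/(19.9·16.5) = 0.003046 K/W
ΣR = 1.857×10^-6 + 0.03320 + 6.319×10^-6 + 0.003046 = 0.03625 K/W
Q = ΔT/ΣR = (372 °C − 34.1 °C)/0.03625 = 9320 W

Q = 9.32 kW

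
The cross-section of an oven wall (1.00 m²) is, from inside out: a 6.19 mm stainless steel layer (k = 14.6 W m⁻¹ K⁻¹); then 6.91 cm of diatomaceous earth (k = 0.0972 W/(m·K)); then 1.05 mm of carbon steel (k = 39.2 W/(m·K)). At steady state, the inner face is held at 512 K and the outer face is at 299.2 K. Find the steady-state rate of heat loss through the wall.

Q = 299 W

Resistance network (inner→outer):
  R_stainless steel = L/(kA) = 0.00619/(14.6·1.00) = 4.240×10^-4 K/W
  R_diatomaceous earth = L/(kA) = 0.0691/(0.0972·1.00) = 0.7109 K/W
  R_carbon steel = L/(kA) = 0.00105/(39.2·1.00) = 2.679×10^-5 K/W
ΣR = 4.240×10^-4 + 0.7109 + 2.679×10^-5 = 0.7114 K/W
Q = ΔT/ΣR = (512 K − 299.2 K)/0.7114 = 299 W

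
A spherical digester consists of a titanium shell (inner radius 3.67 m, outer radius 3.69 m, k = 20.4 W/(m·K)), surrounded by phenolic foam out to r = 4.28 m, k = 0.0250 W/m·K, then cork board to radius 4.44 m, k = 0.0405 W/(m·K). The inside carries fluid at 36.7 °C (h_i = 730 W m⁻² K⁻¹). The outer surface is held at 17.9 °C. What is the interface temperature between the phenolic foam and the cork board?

T = 20.2 °C

Treat each layer as a resistance in series:
  R_conv,in = 1/(4πr²h) = 1/(4π·3.67²·730) = 8.093×10^-6 K/W
  R_titanium = (1/3.67 − 1/3.69)/(4πk) = 0.001477/(4π·20.4) = 5.761×10^-6 K/W
  R_phenolic foam = (1/3.69 − 1/4.28)/(4πk) = 0.03736/(4π·0.0250) = 0.1189 K/W
  R_cork board = (1/4.28 − 1/4.44)/(4πk) = 0.008420/(4π·0.0405) = 0.01654 K/W
ΣR = 8.093×10^-6 + 5.761×10^-6 + 0.1189 + 0.01654 = 0.1355 K/W
Q = ΔT/ΣR = (36.7 °C − 17.9 °C)/0.1355 = 138.7 W
From the inner boundary to the phenolic foam/cork board interface, ΣR_partial = 0.1189 K/W.
T_interface = T_in − Q·ΣR_partial = 36.7 °C − (138.7)(0.1189) = 20.2 °C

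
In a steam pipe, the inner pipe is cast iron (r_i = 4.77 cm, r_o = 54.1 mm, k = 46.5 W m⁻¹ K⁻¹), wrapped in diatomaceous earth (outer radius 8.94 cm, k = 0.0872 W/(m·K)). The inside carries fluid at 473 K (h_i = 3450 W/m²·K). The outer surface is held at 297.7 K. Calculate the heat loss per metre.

Resistance network (inner→outer):
  R'_conv,in = 1/(2πr h) = 1/(2π·0.0477·3450) = 9.671×10^-4 m·K/W
  R'_cast iron = ln(0.0541/0.0477)/(2πk) = 0.1259/(2π·46.5) = 4.309×10^-4 m·K/W
  R'_diatomaceous earth = ln(0.0894/0.0541)/(2πk) = 0.5023/(2π·0.0872) = 0.9168 m·K/W
ΣR = 9.671×10^-4 + 4.309×10^-4 + 0.9168 = 0.9182 m·K/W
Q' = ΔT/ΣR = (473 K − 297.7 K)/0.9182 = 191 W/m

Q' = 191 W/m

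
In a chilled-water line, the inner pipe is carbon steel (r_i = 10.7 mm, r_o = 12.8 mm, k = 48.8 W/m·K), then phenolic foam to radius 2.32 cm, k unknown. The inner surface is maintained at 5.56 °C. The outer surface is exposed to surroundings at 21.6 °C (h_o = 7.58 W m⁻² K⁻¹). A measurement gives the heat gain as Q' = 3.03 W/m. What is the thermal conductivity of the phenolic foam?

ΣR = ΔT/Q' = |5.56 − 21.6|/3.03 = 5.294 m·K/W
Known resistances:
  R'_carbon steel = ln(0.0128/0.0107)/(2πk) = 0.1792/(2π·48.8) = 5.844×10^-4 m·K/W
  R'_conv,out = 1/(2πr h) = 1/(2π·0.0232·7.58) = 0.9050 m·K/W
R_phenolic foam = ΣR − ΣR_known = 5.294 − 0.9056 = 4.388 m·K/W
ln(r₂/r₁)/(2πk) = 4.388 ⇒ k = 0.5947/(2π·4.388) = 0.0216 W/m·K

k = 0.0216 W/m·K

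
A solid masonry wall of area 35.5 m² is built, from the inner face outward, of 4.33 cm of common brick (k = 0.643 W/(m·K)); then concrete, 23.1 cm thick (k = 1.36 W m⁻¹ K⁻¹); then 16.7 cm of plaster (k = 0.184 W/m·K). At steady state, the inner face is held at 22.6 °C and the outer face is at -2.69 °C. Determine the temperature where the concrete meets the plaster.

T = 17.4 °C

Treat each layer as a resistance in series:
  R_common brick = L/(kA) = 0.0433/(0.643·35.5) = 0.001897 K/W
  R_concrete = L/(kA) = 0.231/(1.36·35.5) = 0.004785 K/W
  R_plaster = L/(kA) = 0.167/(0.184·35.5) = 0.02557 K/W
ΣR = 0.001897 + 0.004785 + 0.02557 = 0.03225 K/W
Q = ΔT/ΣR = (22.6 °C − -2.69 °C)/0.03225 = 784.2 W
From the inner boundary to the concrete/plaster interface, ΣR_partial = 0.006682 K/W.
T_interface = T_in − Q·ΣR_partial = 22.6 °C − (784.2)(0.006682) = 17.4 °C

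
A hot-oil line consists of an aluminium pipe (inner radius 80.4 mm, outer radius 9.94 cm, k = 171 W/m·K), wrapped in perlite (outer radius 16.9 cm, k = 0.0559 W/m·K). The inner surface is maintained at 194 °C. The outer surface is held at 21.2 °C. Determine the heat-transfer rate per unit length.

Q' = 114 W/m

Series thermal resistances, inner to outer:
  R'_aluminium = ln(0.0994/0.0804)/(2πk) = 0.2121/(2π·171) = 1.974×10^-4 m·K/W
  R'_perlite = ln(0.169/0.0994)/(2πk) = 0.5307/(2π·0.0559) = 1.511 m·K/W
ΣR = 1.974×10^-4 + 1.511 = 1.511 m·K/W
Q' = ΔT/ΣR = (194 °C − 21.2 °C)/1.511 = 114 W/m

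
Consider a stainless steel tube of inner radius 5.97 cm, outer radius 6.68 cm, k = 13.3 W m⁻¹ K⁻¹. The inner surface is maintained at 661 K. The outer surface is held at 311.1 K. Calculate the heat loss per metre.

Q' = 2.60×10^5 W/m

Q' = 2πk·ΔT/ln(r₂/r₁) = 2π × 13.3 × 349.9 / ln(0.0668/0.0597) = 2.60×10^5 W/m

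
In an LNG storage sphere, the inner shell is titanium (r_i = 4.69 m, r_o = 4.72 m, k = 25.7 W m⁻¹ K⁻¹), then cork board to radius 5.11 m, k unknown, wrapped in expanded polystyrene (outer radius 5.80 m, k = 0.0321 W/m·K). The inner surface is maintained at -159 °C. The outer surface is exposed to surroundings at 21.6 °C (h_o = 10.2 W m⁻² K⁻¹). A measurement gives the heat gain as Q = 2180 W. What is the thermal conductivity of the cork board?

k = 0.0517 W/m·K

ΣR = ΔT/Q = |-159 − 21.6|/2180 = 0.08284 K/W
Known resistances:
  R_titanium = (1/4.69 − 1/4.72)/(4πk) = 0.001355/(4π·25.7) = 4.196×10^-6 K/W
  R_expanded polystyrene = (1/5.11 − 1/5.80)/(4πk) = 0.02328/(4π·0.0321) = 0.05771 K/W
  R_conv,out = 1/(4πr²h) = 1/(4π·5.80²·10.2) = 2.319×10^-4 K/W
R_cork board = ΣR − ΣR_known = 0.08284 − 0.05795 = 0.02489 K/W
(1/r₁−1/r₂)/(4πk) = 0.02489 ⇒ k = 0.01617/(4π·0.02489) = 0.0517 W/m·K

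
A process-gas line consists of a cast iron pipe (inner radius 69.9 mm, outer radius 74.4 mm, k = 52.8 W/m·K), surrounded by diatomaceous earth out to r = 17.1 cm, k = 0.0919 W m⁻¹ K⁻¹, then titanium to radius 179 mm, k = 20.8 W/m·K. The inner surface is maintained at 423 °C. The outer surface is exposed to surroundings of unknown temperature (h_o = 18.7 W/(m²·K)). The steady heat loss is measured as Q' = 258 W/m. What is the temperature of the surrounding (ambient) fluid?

T_out = 38.8 °C

Sum the resistances:
  R'_cast iron = ln(0.0744/0.0699)/(2πk) = 0.06239/(2π·52.8) = 1.881×10^-4 m·K/W
  R'_diatomaceous earth = ln(0.171/0.0744)/(2πk) = 0.8322/(2π·0.0919) = 1.441 m·K/W
  R'_titanium = ln(0.179/0.171)/(2πk) = 0.04572/(2π·20.8) = 3.499×10^-4 m·K/W
  R'_conv,out = 1/(2πr h) = 1/(2π·0.179·18.7) = 0.04755 m·K/W
ΣR = 1.489 m·K/W
ΔT = Q'·ΣR = 258 × 1.489 = 384.2 K
Heat flows outward, so T_out = T_in − ΔT = 423 − 384.2 = 38.8 °C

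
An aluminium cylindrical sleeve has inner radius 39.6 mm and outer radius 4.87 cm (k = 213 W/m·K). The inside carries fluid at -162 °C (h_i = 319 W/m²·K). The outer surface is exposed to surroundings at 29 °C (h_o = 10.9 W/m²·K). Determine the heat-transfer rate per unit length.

Treat each layer as a resistance in series:
  R'_conv,in = 1/(2πr h) = 1/(2π·0.0396·319) = 0.01260 m·K/W
  R'_aluminium = ln(0.0487/0.0396)/(2πk) = 0.2068/(2π·213) = 1.546×10^-4 m·K/W
  R'_conv,out = 1/(2πr h) = 1/(2π·0.0487·10.9) = 0.2998 m·K/W
ΣR = 0.01260 + 1.546×10^-4 + 0.2998 = 0.3126 m·K/W
Q' = ΔT/ΣR = (-162 °C − 29 °C)/0.3126 = -611 W/m
(Negative Q' ⇒ heat flows inward; heat gain = 611 W/m.)

Q' = 611 W/m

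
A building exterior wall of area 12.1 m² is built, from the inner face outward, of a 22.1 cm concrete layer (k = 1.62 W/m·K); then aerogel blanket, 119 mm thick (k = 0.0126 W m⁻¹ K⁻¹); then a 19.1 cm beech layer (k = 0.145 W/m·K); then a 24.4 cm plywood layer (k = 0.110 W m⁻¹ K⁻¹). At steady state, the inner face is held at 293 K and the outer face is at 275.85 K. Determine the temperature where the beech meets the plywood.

T = 278.75 K

Resistance network (inner→outer):
  R_concrete = L/(kA) = 0.221/(1.62·12.1) = 0.01127 K/W
  R_aerogel blanket = L/(kA) = 0.119/(0.0126·12.1) = 0.7805 K/W
  R_beech = L/(kA) = 0.191/(0.145·12.1) = 0.1089 K/W
  R_plywood = L/(kA) = 0.244/(0.110·12.1) = 0.1833 K/W
ΣR = 0.01127 + 0.7805 + 0.1089 + 0.1833 = 1.084 K/W
Q = ΔT/ΣR = (293 K − 275.85 K)/1.084 = 15.82 W
From the inner boundary to the beech/plywood interface, ΣR_partial = 0.9007 K/W.
T_interface = T_in − Q·ΣR_partial = 293 K − (15.82)(0.9007) = 278.75 K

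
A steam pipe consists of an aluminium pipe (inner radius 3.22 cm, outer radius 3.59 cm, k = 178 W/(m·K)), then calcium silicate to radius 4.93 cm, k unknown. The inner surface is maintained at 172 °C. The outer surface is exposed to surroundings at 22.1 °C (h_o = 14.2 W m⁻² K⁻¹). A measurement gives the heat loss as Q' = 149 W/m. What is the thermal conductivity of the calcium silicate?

k = 0.0648 W/m·K

ΣR = ΔT/Q' = |172 − 22.1|/149 = 1.006 m·K/W
Known resistances:
  R'_aluminium = ln(0.0359/0.0322)/(2πk) = 0.1088/(2π·178) = 9.726×10^-5 m·K/W
  R'_conv,out = 1/(2πr h) = 1/(2π·0.0493·14.2) = 0.2273 m·K/W
R_calcium silicate = ΣR − ΣR_known = 1.006 − 0.2274 = 0.7786 m·K/W
ln(r₂/r₁)/(2πk) = 0.7786 ⇒ k = 0.3172/(2π·0.7786) = 0.0648 W/m·K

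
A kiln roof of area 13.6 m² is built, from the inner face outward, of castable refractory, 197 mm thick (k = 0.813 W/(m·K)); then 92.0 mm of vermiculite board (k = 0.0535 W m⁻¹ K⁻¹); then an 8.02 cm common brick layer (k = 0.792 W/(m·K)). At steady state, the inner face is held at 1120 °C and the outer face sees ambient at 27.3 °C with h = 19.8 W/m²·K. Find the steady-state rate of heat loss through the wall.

Q = 7.03 kW

Resistance network (inner→outer):
  R_castable refractory = L/(kA) = 0.197/(0.813·13.6) = 0.01782 K/W
  R_vermiculite board = L/(kA) = 0.0920/(0.0535·13.6) = 0.1264 K/W
  R_common brick = L/(kA) = 0.0802/(0.792·13.6) = 0.007446 K/W
  R_conv,out = 1/(hA) = 1/(19.8·13.6) = 0.003714 K/W
ΣR = 0.01782 + 0.1264 + 0.007446 + 0.003714 = 0.1554 K/W
Q = ΔT/ΣR = (1120 °C − 27.3 °C)/0.1554 = 7030 W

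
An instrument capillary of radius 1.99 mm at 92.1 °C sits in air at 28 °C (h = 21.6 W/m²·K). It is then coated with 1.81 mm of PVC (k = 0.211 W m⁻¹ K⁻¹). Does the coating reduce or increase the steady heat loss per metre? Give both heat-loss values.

increases: 17.3 → 26.4 W/m

Critical radius for a cylinder: r_cr = k/h = 0.00977 m = 0.977 cm.
Outer radius after coating: r₂ = 0.00199 + 0.00181 = 0.00380 m.
Since r₁ < r_cr and r₂ ≤ r_cr, the coating moves toward the maximum at r_cr — heat loss rises.
Bare: R = 1/(2πr₁h) = 3.703 m·K/W; Q = 64.1/3.703 = 17.3 W/m.
Coated: R = R_cond + R_conv = 2.427 m·K/W; Q = 64.1/2.427 = 26.4 W/m.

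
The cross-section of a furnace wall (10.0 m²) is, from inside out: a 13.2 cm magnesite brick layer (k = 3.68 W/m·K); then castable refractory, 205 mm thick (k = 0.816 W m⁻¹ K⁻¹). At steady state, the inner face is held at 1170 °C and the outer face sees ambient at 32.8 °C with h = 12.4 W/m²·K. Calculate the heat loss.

Series thermal resistances, inner to outer:
  R_magnesite brick = L/(kA) = 0.132/(3.68·10.0) = 0.003587 K/W
  R_castable refractory = L/(kA) = 0.205/(0.816·10.0) = 0.02512 K/W
  R_conv,out = 1/(hA) = 1/(12.4·10.0) = 0.008065 K/W
ΣR = 0.003587 + 0.02512 + 0.008065 = 0.03677 K/W
Q = ΔT/ΣR = (1170 °C − 32.8 °C)/0.03677 = 30900 W

Q = 30.9 kW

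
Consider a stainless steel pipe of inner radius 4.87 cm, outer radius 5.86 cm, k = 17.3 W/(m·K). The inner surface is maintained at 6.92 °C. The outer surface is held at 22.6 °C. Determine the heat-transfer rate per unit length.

Q' = 9210 W/m

Q' = 2πk·ΔT/ln(r₂/r₁) = 2π × 17.3 × 15.68 / ln(0.0586/0.0487) = 9210 W/m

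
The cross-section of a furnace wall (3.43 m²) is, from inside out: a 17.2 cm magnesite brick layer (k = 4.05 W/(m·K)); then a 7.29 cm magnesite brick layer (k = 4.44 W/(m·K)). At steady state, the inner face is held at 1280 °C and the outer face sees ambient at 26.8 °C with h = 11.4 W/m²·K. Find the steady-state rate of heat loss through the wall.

Q = 29300 W

Series thermal resistances, inner to outer:
  R_magnesite brick = L/(kA) = 0.172/(4.05·3.43) = 0.01238 K/W
  R_magnesite brick = L/(kA) = 0.0729/(4.44·3.43) = 0.004787 K/W
  R_conv,out = 1/(hA) = 1/(11.4·3.43) = 0.02557 K/W
ΣR = 0.01238 + 0.004787 + 0.02557 = 0.04274 K/W
Q = ΔT/ΣR = (1280 °C − 26.8 °C)/0.04274 = 29300 W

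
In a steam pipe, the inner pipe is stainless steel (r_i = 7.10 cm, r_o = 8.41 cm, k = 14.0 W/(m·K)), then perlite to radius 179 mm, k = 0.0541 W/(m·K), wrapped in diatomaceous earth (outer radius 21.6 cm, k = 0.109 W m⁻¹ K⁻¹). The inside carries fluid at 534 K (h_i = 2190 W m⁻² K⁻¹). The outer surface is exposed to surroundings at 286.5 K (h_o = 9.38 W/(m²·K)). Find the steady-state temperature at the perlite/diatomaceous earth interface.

Treat each layer as a resistance in series:
  R'_conv,in = 1/(2πr h) = 1/(2π·0.0710·2190) = 0.001024 m·K/W
  R'_stainless steel = ln(0.0841/0.0710)/(2πk) = 0.1693/(2π·14.0) = 0.001925 m·K/W
  R'_perlite = ln(0.179/0.0841)/(2πk) = 0.7554/(2π·0.0541) = 2.222 m·K/W
  R'_diatomaceous earth = ln(0.216/0.179)/(2πk) = 0.1879/(2π·0.109) = 0.2743 m·K/W
  R'_conv,out = 1/(2πr h) = 1/(2π·0.216·9.38) = 0.07855 m·K/W
ΣR = 0.001024 + 0.001925 + 2.222 + 0.2743 + 0.07855 = 2.578 m·K/W
Q' = ΔT/ΣR = (534 K − 286.5 K)/2.578 = 96.00 W/m
From the inner boundary to the perlite/diatomaceous earth interface, ΣR_partial = 2.225 m·K/W.
T_interface = T_in − Q'·ΣR_partial = 534 K − (96.00)(2.225) = 320.4 K

T = 320.4 K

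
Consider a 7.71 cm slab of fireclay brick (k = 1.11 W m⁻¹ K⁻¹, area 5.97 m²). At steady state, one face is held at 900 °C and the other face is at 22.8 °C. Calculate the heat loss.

Q = 75.4 kW

Q = kA·ΔT/L = 1.11 × 5.97 × |900 °C − 22.8 °C| / 0.0771 = 75400 W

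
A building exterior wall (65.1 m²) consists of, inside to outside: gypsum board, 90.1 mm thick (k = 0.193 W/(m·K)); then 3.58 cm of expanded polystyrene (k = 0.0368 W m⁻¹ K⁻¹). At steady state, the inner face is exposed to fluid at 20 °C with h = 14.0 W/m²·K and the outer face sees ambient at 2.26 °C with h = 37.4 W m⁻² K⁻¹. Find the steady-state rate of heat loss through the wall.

Treat each layer as a resistance in series:
  R_conv,in = 1/(hA) = 1/(14.0·65.1) = 0.001097 K/W
  R_gypsum board = L/(kA) = 0.0901/(0.193·65.1) = 0.007171 K/W
  R_expanded polystyrene = L/(kA) = 0.0358/(0.0368·65.1) = 0.01494 K/W
  R_conv,out = 1/(hA) = 1/(37.4·65.1) = 4.107×10^-4 K/W
ΣR = 0.001097 + 0.007171 + 0.01494 + 4.107×10^-4 = 0.02362 K/W
Q = ΔT/ΣR = (20 °C − 2.26 °C)/0.02362 = 751 W

Q = 751 W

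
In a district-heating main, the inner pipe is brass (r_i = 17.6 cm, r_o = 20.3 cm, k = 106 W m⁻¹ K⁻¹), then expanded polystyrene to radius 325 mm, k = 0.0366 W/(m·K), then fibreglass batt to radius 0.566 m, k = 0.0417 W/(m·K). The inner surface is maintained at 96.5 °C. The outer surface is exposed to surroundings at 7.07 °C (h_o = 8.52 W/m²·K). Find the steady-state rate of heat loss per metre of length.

Q' = 21.3 W/m

Resistance network (inner→outer):
  R'_brass = ln(0.203/0.176)/(2πk) = 0.1427/(2π·106) = 2.143×10^-4 m·K/W
  R'_expanded polystyrene = ln(0.325/0.203)/(2πk) = 0.4706/(2π·0.0366) = 2.046 m·K/W
  R'_fibreglass batt = ln(0.566/0.325)/(2πk) = 0.5548/(2π·0.0417) = 2.117 m·K/W
  R'_conv,out = 1/(2πr h) = 1/(2π·0.566·8.52) = 0.03300 m·K/W
ΣR = 2.143×10^-4 + 2.046 + 2.117 + 0.03300 = 4.196 m·K/W
Q' = ΔT/ΣR = (96.5 °C − 7.07 °C)/4.196 = 21.3 W/m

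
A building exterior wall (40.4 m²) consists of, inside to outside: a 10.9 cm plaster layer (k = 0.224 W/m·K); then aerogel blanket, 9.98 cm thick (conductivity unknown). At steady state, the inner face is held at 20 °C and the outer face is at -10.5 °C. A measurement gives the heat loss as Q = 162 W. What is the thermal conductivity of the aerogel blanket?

ΣR = ΔT/Q = |20 − -10.5|/162 = 0.1883 K/W
Known resistances:
  R_plaster = L/(kA) = 0.109/(0.224·40.4) = 0.01204 K/W
R_aerogel blanket = ΣR − ΣR_known = 0.1883 − 0.01204 = 0.1763 K/W
L/(kA) = 0.1763 ⇒ k = 0.0998/(0.1763·40.4) = 0.0140 W/m·K

k = 0.0140 W/m·K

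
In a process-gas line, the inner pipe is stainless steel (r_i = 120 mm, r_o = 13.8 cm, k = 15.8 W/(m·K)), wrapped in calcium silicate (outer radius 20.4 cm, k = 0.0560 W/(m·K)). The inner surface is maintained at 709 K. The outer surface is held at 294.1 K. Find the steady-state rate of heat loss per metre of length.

Treat each layer as a resistance in series:
  R'_stainless steel = ln(0.138/0.120)/(2πk) = 0.1398/(2π·15.8) = 0.001408 m·K/W
  R'_calcium silicate = ln(0.204/0.138)/(2πk) = 0.3909/(2π·0.0560) = 1.111 m·K/W
ΣR = 0.001408 + 1.111 = 1.112 m·K/W
Q' = ΔT/ΣR = (709 K − 294.1 K)/1.112 = 373 W/m

Q' = 373 W/m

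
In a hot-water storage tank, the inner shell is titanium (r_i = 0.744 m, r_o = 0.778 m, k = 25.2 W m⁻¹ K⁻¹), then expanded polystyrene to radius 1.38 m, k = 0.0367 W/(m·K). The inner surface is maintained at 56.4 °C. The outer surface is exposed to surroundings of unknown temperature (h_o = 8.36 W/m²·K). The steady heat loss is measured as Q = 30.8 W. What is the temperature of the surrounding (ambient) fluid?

T_out = 18.8 °C

Sum the resistances:
  R_titanium = (1/0.744 − 1/0.778)/(4πk) = 0.05874/(4π·25.2) = 1.855×10^-4 K/W
  R_expanded polystyrene = (1/0.778 − 1/1.38)/(4πk) = 0.5607/(4π·0.0367) = 1.216 K/W
  R_conv,out = 1/(4πr²h) = 1/(4π·1.38²·8.36) = 0.004998 K/W
ΣR = 1.221 K/W
ΔT = Q·ΣR = 30.8 × 1.221 = 37.61 K
Heat flows outward, so T_out = T_in − ΔT = 56.4 − 37.61 = 18.8 °C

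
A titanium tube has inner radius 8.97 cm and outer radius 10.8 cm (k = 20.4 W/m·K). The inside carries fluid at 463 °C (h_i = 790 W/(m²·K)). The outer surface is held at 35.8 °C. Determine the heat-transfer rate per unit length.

Q' = 1.16×10^5 W/m

Series thermal resistances, inner to outer:
  R'_conv,in = 1/(2πr h) = 1/(2π·0.0897·790) = 0.002246 m·K/W
  R'_titanium = ln(0.108/0.0897)/(2πk) = 0.1857/(2π·20.4) = 0.001448 m·K/W
ΣR = 0.002246 + 0.001448 = 0.003694 m·K/W
Q' = ΔT/ΣR = (463 °C − 35.8 °C)/0.003694 = 1.16×10^5 W/m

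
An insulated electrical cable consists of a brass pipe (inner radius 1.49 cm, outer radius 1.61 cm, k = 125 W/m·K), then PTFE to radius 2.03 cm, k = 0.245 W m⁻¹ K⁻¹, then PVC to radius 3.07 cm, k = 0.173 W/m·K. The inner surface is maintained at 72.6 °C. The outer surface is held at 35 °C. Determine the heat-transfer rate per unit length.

Q' = 70.8 W/m

Series thermal resistances, inner to outer:
  R'_brass = ln(0.0161/0.0149)/(2πk) = 0.07746/(2π·125) = 9.862×10^-5 m·K/W
  R'_PTFE = ln(0.0203/0.0161)/(2πk) = 0.2318/(2π·0.245) = 0.1506 m·K/W
  R'_PVC = ln(0.0307/0.0203)/(2πk) = 0.4136/(2π·0.173) = 0.3805 m·K/W
ΣR = 9.862×10^-5 + 0.1506 + 0.3805 = 0.5312 m·K/W
Q' = ΔT/ΣR = (72.6 °C − 35 °C)/0.5312 = 70.8 W/m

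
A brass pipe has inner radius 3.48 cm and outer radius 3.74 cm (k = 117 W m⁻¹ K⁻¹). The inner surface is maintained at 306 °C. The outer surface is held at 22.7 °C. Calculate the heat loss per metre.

Q' = 2πk·ΔT/ln(r₂/r₁) = 2π × 117 × 283.3 / ln(0.0374/0.0348) = 2.89×10^6 W/m

Q' = 2.89×10^6 W/m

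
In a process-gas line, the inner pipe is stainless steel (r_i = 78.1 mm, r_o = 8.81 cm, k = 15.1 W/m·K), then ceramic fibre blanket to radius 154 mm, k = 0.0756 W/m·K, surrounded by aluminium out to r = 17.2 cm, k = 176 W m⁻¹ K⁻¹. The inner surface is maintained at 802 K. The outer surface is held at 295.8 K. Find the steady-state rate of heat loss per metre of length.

Resistance network (inner→outer):
  R'_stainless steel = ln(0.0881/0.0781)/(2πk) = 0.1205/(2π·15.1) = 0.001270 m·K/W
  R'_ceramic fibre blanket = ln(0.154/0.0881)/(2πk) = 0.5585/(2π·0.0756) = 1.176 m·K/W
  R'_aluminium = ln(0.172/0.154)/(2πk) = 0.1105/(2π·176) = 9.996×10^-5 m·K/W
ΣR = 0.001270 + 1.176 + 9.996×10^-5 = 1.177 m·K/W
Q' = ΔT/ΣR = (802 K − 295.8 K)/1.177 = 430 W/m

Q' = 430 W/m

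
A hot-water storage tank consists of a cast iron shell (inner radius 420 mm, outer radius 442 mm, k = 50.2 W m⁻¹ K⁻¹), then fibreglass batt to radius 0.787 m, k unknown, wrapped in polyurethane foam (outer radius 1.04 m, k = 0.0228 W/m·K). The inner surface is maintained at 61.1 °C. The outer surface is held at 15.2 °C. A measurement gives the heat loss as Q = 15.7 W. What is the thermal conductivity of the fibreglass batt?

k = 0.0428 W/m·K

ΣR = ΔT/Q = |61.1 − 15.2|/15.7 = 2.924 K/W
Known resistances:
  R_cast iron = (1/0.420 − 1/0.442)/(4πk) = 0.1185/(4π·50.2) = 1.879×10^-4 K/W
  R_polyurethane foam = (1/0.787 − 1/1.04)/(4πk) = 0.3091/(4π·0.0228) = 1.079 K/W
R_fibreglass batt = ΣR − ΣR_known = 2.924 − 1.079 = 1.845 K/W
(1/r₁−1/r₂)/(4πk) = 1.845 ⇒ k = 0.9918/(4π·1.845) = 0.0428 W/m·K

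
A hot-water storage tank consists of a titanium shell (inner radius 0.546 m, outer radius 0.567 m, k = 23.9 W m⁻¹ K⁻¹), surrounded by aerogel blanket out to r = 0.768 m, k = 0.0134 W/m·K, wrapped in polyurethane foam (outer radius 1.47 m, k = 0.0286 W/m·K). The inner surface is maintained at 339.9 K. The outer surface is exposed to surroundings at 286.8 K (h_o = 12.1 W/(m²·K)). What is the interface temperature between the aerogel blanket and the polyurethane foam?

T = 307.4 K

Treat each layer as a resistance in series:
  R_titanium = (1/0.546 − 1/0.567)/(4πk) = 0.06783/(4π·23.9) = 2.259×10^-4 K/W
  R_aerogel blanket = (1/0.567 − 1/0.768)/(4πk) = 0.4616/(4π·0.0134) = 2.741 K/W
  R_polyurethane foam = (1/0.768 − 1/1.47)/(4πk) = 0.6218/(4π·0.0286) = 1.730 K/W
  R_conv,out = 1/(4πr²h) = 1/(4π·1.47²·12.1) = 0.003043 K/W
ΣR = 2.259×10^-4 + 2.741 + 1.730 + 0.003043 = 4.474 K/W
Q = ΔT/ΣR = (339.9 K − 286.8 K)/4.474 = 11.87 W
From the inner boundary to the aerogel blanket/polyurethane foam interface, ΣR_partial = 2.741 K/W.
T_interface = T_in − Q·ΣR_partial = 339.9 K − (11.87)(2.741) = 307.4 K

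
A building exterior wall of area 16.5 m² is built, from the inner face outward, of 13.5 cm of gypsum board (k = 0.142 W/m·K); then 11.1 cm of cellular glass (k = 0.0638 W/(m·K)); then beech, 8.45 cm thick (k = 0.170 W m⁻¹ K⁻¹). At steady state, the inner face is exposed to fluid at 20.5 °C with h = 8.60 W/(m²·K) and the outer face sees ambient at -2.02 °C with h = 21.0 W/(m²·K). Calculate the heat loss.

Q = 111 W

Treat each layer as a resistance in series:
  R_conv,in = 1/(hA) = 1/(8.60·16.5) = 0.007047 K/W
  R_gypsum board = L/(kA) = 0.135/(0.142·16.5) = 0.05762 K/W
  R_cellular glass = L/(kA) = 0.111/(0.0638·16.5) = 0.1054 K/W
  R_beech = L/(kA) = 0.0845/(0.170·16.5) = 0.03012 K/W
  R_conv,out = 1/(hA) = 1/(21.0·16.5) = 0.002886 K/W
ΣR = 0.007047 + 0.05762 + 0.1054 + 0.03012 + 0.002886 = 0.2031 K/W
Q = ΔT/ΣR = (20.5 °C − -2.02 °C)/0.2031 = 111 W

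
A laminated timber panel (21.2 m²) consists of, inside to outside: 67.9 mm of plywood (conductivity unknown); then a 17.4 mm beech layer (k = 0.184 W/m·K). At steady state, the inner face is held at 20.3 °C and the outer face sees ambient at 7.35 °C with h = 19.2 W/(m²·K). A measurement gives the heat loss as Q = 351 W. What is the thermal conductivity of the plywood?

ΣR = ΔT/Q = |20.3 − 7.35|/351 = 0.03689 K/W
Known resistances:
  R_beech = L/(kA) = 0.0174/(0.184·21.2) = 0.004461 K/W
  R_conv,out = 1/(hA) = 1/(19.2·21.2) = 0.002457 K/W
R_plywood = ΣR − ΣR_known = 0.03689 − 0.006918 = 0.02997 K/W
L/(kA) = 0.02997 ⇒ k = 0.0679/(0.02997·21.2) = 0.107 W/m·K

k = 0.107 W/m·K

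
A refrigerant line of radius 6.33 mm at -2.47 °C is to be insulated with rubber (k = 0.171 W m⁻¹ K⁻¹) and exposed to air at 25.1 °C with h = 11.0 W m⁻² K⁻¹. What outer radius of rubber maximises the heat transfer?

For a cylinder, r_cr = k_ins/h = 0.171/11.0 = 0.0155 m = 1.55 cm

r_cr = 1.55 cm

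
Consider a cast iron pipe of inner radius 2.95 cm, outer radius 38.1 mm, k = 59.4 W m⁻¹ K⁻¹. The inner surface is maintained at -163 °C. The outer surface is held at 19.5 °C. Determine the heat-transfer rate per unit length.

Q' = 266 kW/m

Q' = 2πk·ΔT/ln(r₂/r₁) = 2π × 59.4 × 182.5 / ln(0.0381/0.0295) = 2.66×10^5 W/m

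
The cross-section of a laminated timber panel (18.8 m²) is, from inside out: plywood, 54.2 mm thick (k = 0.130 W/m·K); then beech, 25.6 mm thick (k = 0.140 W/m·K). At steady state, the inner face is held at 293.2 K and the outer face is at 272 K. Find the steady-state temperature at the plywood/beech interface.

Series thermal resistances, inner to outer:
  R_plywood = L/(kA) = 0.0542/(0.130·18.8) = 0.02218 K/W
  R_beech = L/(kA) = 0.0256/(0.140·18.8) = 0.009726 K/W
ΣR = 0.02218 + 0.009726 = 0.03191 K/W
Q = ΔT/ΣR = (293.2 K − 272 K)/0.03191 = 664.4 W
From the inner boundary to the plywood/beech interface, ΣR_partial = 0.02218 K/W.
T_interface = T_in − Q·ΣR_partial = 293.2 K − (664.4)(0.02218) = 278.46 K

T = 278.46 K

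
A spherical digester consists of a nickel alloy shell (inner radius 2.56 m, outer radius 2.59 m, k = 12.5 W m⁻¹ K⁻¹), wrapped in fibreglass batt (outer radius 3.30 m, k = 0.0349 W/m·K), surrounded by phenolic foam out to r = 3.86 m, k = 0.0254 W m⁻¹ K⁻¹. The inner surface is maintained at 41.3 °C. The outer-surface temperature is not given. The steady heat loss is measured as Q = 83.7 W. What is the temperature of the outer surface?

T_out = 13.9 °C

Sum the resistances:
  R_nickel alloy = (1/2.56 − 1/2.59)/(4πk) = 0.004525/(4π·12.5) = 2.880×10^-5 K/W
  R_fibreglass batt = (1/2.59 − 1/3.30)/(4πk) = 0.08307/(4π·0.0349) = 0.1894 K/W
  R_phenolic foam = (1/3.30 − 1/3.86)/(4πk) = 0.04396/(4π·0.0254) = 0.1377 K/W
ΣR = 0.3272 K/W
ΔT = Q·ΣR = 83.7 × 0.3272 = 27.39 K
Heat flows outward, so T_out = T_in − ΔT = 41.3 − 27.39 = 13.9 °C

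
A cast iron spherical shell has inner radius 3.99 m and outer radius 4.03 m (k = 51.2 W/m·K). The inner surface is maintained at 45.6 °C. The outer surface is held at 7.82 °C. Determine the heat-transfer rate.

Q = 4πk·ΔT/(1/r₁ − 1/r₂) = 4π × 51.2 × 37.78 / (1/3.99 − 1/4.03) = 9.77×10^6 W

Q = 9770 kW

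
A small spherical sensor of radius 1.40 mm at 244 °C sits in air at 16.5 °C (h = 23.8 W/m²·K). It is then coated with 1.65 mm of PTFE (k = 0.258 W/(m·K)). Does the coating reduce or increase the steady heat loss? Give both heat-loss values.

increases: 0.133 → 0.475 W

Critical radius for a sphere: r_cr = 2k/h = 0.0217 m = 2.17 cm.
Outer radius after coating: r₂ = 0.00140 + 0.00165 = 0.00305 m.
Since r₁ < r_cr and r₂ ≤ r_cr, the coating moves toward the maximum at r_cr — heat loss rises.
Bare: R = 1/(4πr₁²h) = 1706 K/W; Q = 227.5/1706 = 0.133 W.
Coated: R = R_cond + R_conv = 478.6 K/W; Q = 227.5/478.6 = 0.475 W.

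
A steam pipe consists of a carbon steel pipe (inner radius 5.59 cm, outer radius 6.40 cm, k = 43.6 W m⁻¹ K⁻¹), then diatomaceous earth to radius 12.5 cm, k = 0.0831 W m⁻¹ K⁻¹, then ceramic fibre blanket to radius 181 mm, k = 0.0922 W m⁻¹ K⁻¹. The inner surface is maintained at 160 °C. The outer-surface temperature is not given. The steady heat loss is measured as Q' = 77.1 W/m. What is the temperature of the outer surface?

Sum the resistances:
  R'_carbon steel = ln(0.0640/0.0559)/(2πk) = 0.1353/(2π·43.6) = 4.940×10^-4 m·K/W
  R'_diatomaceous earth = ln(0.125/0.0640)/(2πk) = 0.6694/(2π·0.0831) = 1.282 m·K/W
  R'_ceramic fibre blanket = ln(0.181/0.125)/(2πk) = 0.3702/(2π·0.0922) = 0.6390 m·K/W
ΣR = 1.922 m·K/W
ΔT = Q'·ΣR = 77.1 × 1.922 = 148.2 K
Heat flows outward, so T_out = T_in − ΔT = 160 − 148.2 = 11.8 °C

T_out = 11.8 °C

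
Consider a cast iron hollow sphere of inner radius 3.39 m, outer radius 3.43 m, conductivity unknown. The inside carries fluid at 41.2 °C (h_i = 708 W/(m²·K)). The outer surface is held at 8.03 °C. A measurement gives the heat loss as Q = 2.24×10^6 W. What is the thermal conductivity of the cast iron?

k = 54.4 W/m·K

ΣR = ΔT/Q = |41.2 − 8.03|/2.24×10^6 = 1.481×10^-5 K/W
Known resistances:
  R_conv,in = 1/(4πr²h) = 1/(4π·3.39²·708) = 9.780×10^-6 K/W
R_cast iron = ΣR − ΣR_known = 1.481×10^-5 − 9.780×10^-6 = 5.030×10^-6 K/W
(1/r₁−1/r₂)/(4πk) = 5.030×10^-6 ⇒ k = 0.003440/(4π·5.030×10^-6) = 54.4 W/m·K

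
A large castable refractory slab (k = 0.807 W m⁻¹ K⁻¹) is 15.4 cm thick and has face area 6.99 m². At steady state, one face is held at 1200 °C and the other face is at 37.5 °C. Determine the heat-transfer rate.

Q = kA·ΔT/L = 0.807 × 6.99 × |1200 °C − 37.5 °C| / 0.154 = 42600 W

Q = 42600 W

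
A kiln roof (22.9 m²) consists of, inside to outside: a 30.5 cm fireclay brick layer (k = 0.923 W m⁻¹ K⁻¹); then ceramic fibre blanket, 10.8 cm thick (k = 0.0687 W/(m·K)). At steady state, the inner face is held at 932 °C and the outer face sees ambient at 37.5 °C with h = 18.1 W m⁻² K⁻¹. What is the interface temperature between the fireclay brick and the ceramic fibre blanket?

Resistance network (inner→outer):
  R_fireclay brick = L/(kA) = 0.305/(0.923·22.9) = 0.01443 K/W
  R_ceramic fibre blanket = L/(kA) = 0.108/(0.0687·22.9) = 0.06865 K/W
  R_conv,out = 1/(hA) = 1/(18.1·22.9) = 0.002413 K/W
ΣR = 0.01443 + 0.06865 + 0.002413 = 0.08549 K/W
Q = ΔT/ΣR = (932 °C − 37.5 °C)/0.08549 = 10460 W
From the inner boundary to the fireclay brick/ceramic fibre blanket interface, ΣR_partial = 0.01443 K/W.
T_interface = T_in − Q·ΣR_partial = 932 °C − (10460)(0.01443) = 781 °C

T = 781 °C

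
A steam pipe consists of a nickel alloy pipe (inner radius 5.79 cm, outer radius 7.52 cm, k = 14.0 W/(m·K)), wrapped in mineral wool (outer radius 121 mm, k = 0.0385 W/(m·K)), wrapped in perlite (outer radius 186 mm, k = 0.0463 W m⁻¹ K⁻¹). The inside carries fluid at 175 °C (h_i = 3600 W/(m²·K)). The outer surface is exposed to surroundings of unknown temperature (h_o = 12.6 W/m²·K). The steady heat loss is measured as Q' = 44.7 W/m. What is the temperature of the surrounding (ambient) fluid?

T_out = 17.8 °C

Sum the resistances:
  R'_conv,in = 1/(2πr h) = 1/(2π·0.0579·3600) = 7.636×10^-4 m·K/W
  R'_nickel alloy = ln(0.0752/0.0579)/(2πk) = 0.2614/(2π·14.0) = 0.002972 m·K/W
  R'_mineral wool = ln(0.121/0.0752)/(2πk) = 0.4756/(2π·0.0385) = 1.966 m·K/W
  R'_perlite = ln(0.186/0.121)/(2πk) = 0.4300/(2π·0.0463) = 1.478 m·K/W
  R'_conv,out = 1/(2πr h) = 1/(2π·0.186·12.6) = 0.06791 m·K/W
ΣR = 3.516 m·K/W
ΔT = Q'·ΣR = 44.7 × 3.516 = 157.2 K
Heat flows outward, so T_out = T_in − ΔT = 175 − 157.2 = 17.8 °C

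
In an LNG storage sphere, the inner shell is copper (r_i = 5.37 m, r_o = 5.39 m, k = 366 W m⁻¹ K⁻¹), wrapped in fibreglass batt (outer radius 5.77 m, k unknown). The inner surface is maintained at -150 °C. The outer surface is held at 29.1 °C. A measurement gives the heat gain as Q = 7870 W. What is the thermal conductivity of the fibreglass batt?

ΣR = ΔT/Q = |-150 − 29.1|/7870 = 0.02276 K/W
Known resistances:
  R_copper = (1/5.37 − 1/5.39)/(4πk) = 6.910×10^-4/(4π·366) = 1.502×10^-7 K/W
R_fibreglass batt = ΣR − ΣR_known = 0.02276 − 1.502×10^-7 = 0.02276 K/W
(1/r₁−1/r₂)/(4πk) = 0.02276 ⇒ k = 0.01222/(4π·0.02276) = 0.0427 W/m·K

k = 0.0427 W/m·K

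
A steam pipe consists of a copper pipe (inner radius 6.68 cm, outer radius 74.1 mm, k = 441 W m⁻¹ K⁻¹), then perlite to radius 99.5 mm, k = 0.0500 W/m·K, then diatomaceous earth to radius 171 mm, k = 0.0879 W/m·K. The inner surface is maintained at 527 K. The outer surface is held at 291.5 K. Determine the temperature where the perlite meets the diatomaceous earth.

Series thermal resistances, inner to outer:
  R'_copper = ln(0.0741/0.0668)/(2πk) = 0.1037/(2π·441) = 3.743×10^-5 m·K/W
  R'_perlite = ln(0.0995/0.0741)/(2πk) = 0.2947/(2π·0.0500) = 0.9382 m·K/W
  R'_diatomaceous earth = ln(0.171/0.0995)/(2πk) = 0.5415/(2π·0.0879) = 0.9805 m·K/W
ΣR = 3.743×10^-5 + 0.9382 + 0.9805 = 1.919 m·K/W
Q' = ΔT/ΣR = (527 K − 291.5 K)/1.919 = 122.7 W/m
From the inner boundary to the perlite/diatomaceous earth interface, ΣR_partial = 0.9382 m·K/W.
T_interface = T_in − Q'·ΣR_partial = 527 K − (122.7)(0.9382) = 412 K

T = 412 K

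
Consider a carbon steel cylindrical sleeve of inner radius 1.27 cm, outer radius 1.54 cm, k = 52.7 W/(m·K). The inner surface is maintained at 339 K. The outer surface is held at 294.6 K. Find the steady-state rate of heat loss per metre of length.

Q' = 2πk·ΔT/ln(r₂/r₁) = 2π × 52.7 × 44.4 / ln(0.0154/0.0127) = 76300 W/m

Q' = 76300 W/m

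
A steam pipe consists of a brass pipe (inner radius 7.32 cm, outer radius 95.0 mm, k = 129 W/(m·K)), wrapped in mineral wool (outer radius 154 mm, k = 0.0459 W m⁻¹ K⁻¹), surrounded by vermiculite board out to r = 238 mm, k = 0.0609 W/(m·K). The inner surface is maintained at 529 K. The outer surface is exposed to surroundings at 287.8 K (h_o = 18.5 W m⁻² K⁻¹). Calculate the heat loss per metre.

Series thermal resistances, inner to outer:
  R'_brass = ln(0.0950/0.0732)/(2πk) = 0.2607/(2π·129) = 3.216×10^-4 m·K/W
  R'_mineral wool = ln(0.154/0.0950)/(2πk) = 0.4831/(2π·0.0459) = 1.675 m·K/W
  R'_vermiculite board = ln(0.238/0.154)/(2πk) = 0.4353/(2π·0.0609) = 1.138 m·K/W
  R'_conv,out = 1/(2πr h) = 1/(2π·0.238·18.5) = 0.03615 m·K/W
ΣR = 3.216×10^-4 + 1.675 + 1.138 + 0.03615 = 2.849 m·K/W
Q' = ΔT/ΣR = (529 K − 287.8 K)/2.849 = 84.7 W/m

Q' = 84.7 W/m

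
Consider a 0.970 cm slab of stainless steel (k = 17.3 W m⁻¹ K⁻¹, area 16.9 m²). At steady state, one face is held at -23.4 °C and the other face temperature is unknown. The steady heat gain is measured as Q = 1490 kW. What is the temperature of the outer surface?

T_out = 26.0 °C

Series resistances:
  R_stainless steel = L/(kA) = 0.00970/(17.3·16.9) = 3.318×10^-5 K/W
ΣR = 3.318×10^-5 K/W
ΔT = Q·ΣR = 1.49×10^6 × 3.318×10^-5 = 49.44 K
Heat flows inward, so T_out = T_in + ΔT = -23.4 + 49.44 = 26.0 °C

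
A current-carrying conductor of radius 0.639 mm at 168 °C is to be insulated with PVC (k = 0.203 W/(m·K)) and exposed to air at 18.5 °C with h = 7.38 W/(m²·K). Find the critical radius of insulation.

For a cylinder, r_cr = k_ins/h = 0.203/7.38 = 0.0275 m = 2.75 cm

r_cr = 2.75 cm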